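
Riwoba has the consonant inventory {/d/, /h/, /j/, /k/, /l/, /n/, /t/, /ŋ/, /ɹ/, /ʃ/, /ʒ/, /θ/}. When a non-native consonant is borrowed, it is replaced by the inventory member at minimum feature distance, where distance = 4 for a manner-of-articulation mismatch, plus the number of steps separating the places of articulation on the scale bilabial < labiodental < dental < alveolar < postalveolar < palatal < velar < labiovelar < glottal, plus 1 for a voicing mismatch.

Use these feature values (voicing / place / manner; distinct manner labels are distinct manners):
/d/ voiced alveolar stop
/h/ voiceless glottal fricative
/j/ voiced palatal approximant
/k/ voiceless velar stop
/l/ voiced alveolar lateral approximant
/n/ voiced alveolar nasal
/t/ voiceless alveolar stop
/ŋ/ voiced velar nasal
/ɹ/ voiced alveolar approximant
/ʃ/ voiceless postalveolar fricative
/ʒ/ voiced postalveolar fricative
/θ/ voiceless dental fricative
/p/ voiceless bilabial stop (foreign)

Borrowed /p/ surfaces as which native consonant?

t

/t/ is closest: same manner (stop), place distance 3 (bilabial→alveolar), same voicing; total 3. Next closest is /d/ at distance 4.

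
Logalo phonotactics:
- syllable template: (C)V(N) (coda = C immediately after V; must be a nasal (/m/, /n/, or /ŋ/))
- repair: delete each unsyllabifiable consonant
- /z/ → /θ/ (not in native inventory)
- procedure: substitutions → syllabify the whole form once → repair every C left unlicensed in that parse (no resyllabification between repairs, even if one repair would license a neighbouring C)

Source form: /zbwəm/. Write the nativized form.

Substitution: /z/ → /θ/, giving /θbwəm/.
Under (C)V(N), the unsyllabifiable consonants are /θ/, /b/ (only a nasal (/m/, /n/, or /ŋ/) is licensed in coda position; onsets are limited to one consonant).
Each unlicensed consonant is deleted: /θ/, /b/.

wəm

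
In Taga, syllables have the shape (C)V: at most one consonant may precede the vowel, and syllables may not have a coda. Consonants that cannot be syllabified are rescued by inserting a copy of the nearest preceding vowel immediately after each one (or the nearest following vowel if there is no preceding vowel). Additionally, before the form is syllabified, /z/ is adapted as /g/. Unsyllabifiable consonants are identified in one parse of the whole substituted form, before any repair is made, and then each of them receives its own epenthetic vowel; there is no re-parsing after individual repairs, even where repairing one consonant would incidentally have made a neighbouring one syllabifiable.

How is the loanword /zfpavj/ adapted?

gafapavaja

Substitution: /z/ → /g/, giving /gfpavj/.
The consonants /g/, /f/, /v/, /j/ cannot be parsed into a legal (C)V syllable (no codas are permitted; onsets are limited to one consonant).
Each unlicensed consonant becomes the onset of a new syllable: /g/ → /ga/, /f/ → /fa/, /v/ → /va/, /j/ → /ja/.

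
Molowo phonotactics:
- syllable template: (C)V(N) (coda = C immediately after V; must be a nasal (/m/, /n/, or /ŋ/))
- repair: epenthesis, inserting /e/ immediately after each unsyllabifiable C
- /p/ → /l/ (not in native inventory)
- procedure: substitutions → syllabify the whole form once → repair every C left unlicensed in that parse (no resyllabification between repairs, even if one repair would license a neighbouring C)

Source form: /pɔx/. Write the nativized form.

lɔxe

Substitution: /p/ → /l/, giving /lɔx/.
The consonants /x/ cannot be parsed into a legal (C)V(N) syllable (only a nasal (/m/, /n/, or /ŋ/) is licensed in coda position; onsets are limited to one consonant).
Inserting the epenthetic vowel yields /x/ → /xe/.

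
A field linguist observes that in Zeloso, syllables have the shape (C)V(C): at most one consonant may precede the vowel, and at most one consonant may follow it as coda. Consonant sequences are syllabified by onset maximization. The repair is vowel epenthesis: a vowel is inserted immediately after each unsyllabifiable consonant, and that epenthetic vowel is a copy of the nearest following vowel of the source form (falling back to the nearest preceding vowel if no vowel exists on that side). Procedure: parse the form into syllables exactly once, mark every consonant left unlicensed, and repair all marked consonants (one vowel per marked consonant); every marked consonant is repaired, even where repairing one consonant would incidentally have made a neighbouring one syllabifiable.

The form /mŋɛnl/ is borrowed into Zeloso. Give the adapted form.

Syllabifying with onset maximization leaves /m/, /l/ stranded (at most one coda consonant is licensed; onsets are limited to one consonant).
Each unlicensed consonant becomes the onset of a new syllable: /m/ → /mɛ/, /l/ → /lɛ/.

mɛŋɛnlɛ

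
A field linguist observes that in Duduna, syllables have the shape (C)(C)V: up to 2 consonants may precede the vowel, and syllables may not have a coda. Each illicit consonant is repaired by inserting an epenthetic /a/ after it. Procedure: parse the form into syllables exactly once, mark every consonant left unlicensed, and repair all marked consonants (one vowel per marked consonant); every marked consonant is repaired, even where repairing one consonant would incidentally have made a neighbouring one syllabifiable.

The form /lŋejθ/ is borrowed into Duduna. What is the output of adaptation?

Under (C)(C)V, the unsyllabifiable consonants are /j/, /θ/ (no codas are permitted; onsets may contain at most 2 consonants).
Inserting the epenthetic vowel yields /j/ → /ja/, /θ/ → /θa/.

lŋejaθa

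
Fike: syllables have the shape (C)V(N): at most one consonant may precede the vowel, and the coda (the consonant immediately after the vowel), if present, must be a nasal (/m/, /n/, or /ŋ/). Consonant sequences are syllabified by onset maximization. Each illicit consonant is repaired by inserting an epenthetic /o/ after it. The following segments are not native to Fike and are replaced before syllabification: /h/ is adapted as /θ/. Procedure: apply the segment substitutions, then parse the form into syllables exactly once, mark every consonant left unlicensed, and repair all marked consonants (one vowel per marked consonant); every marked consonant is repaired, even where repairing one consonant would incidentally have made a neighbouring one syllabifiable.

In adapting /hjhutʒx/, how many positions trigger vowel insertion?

5

After substitution the input is /θjθutʒx/.
The unsyllabifiable consonants are /θ/, /j/, /t/, /ʒ/, /x/; each receives one epenthetic vowel.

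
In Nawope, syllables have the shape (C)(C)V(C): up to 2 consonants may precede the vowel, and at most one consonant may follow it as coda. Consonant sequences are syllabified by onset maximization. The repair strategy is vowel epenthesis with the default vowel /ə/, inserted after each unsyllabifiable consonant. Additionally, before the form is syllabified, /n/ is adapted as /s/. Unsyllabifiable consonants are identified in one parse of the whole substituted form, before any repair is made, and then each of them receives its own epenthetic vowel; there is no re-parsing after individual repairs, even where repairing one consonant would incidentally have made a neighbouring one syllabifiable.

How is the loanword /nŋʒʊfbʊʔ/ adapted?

səŋʒʊfbʊʔ

Substitution: /n/ → /s/, giving /sŋʒʊfbʊʔ/.
The consonants /s/ cannot be parsed into a legal (C)(C)V(C) syllable (at most one coda consonant is licensed; onsets may contain at most 2 consonants).
Each unlicensed consonant becomes the onset of a new syllable: /s/ → /sə/.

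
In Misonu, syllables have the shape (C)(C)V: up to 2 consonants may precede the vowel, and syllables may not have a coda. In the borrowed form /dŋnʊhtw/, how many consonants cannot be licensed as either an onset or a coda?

4

The consonants /d/, /h/, /t/, /w/ cannot be parsed into a legal (C)(C)V syllable (no codas are permitted; onsets may contain at most 2 consonants).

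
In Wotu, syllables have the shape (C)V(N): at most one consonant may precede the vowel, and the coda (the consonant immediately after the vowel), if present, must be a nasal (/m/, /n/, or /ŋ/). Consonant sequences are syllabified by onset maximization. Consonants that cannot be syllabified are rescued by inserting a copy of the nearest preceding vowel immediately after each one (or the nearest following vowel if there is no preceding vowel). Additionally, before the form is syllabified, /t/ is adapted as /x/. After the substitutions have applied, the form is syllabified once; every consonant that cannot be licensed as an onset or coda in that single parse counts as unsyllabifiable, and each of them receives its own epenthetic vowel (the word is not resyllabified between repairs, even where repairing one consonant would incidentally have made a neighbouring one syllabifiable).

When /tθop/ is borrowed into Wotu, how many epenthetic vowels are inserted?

2

After substitution the input is /xθop/.
The unsyllabifiable consonants are /x/, /p/; each receives one epenthetic vowel.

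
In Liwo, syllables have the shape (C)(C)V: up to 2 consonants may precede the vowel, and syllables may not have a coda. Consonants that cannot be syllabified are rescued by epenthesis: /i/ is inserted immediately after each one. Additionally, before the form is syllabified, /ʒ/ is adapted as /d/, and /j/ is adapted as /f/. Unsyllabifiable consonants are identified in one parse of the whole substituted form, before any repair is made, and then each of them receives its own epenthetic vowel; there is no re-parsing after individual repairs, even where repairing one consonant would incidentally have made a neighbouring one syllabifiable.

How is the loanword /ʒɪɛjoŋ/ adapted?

dɪɛfoŋi

Substitution: /ʒ/ → /d/, /j/ → /f/, giving /dɪɛfoŋ/.
Under (C)(C)V, the unsyllabifiable consonants are /ŋ/ (no codas are permitted; onsets may contain at most 2 consonants).
Inserting the epenthetic vowel yields /ŋ/ → /ŋi/.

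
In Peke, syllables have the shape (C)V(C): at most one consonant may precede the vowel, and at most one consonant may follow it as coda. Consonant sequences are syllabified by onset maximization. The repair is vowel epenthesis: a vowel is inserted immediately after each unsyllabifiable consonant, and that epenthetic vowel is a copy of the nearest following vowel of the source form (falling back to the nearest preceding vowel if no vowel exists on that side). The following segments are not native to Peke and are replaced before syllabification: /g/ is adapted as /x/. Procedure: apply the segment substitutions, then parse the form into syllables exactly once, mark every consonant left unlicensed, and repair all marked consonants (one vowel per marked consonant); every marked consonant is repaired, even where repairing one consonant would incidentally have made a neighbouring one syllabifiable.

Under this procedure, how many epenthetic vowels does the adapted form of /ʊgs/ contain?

After substitution the input is /ʊxs/.
The unsyllabifiable consonants are /s/; each receives one epenthetic vowel.

1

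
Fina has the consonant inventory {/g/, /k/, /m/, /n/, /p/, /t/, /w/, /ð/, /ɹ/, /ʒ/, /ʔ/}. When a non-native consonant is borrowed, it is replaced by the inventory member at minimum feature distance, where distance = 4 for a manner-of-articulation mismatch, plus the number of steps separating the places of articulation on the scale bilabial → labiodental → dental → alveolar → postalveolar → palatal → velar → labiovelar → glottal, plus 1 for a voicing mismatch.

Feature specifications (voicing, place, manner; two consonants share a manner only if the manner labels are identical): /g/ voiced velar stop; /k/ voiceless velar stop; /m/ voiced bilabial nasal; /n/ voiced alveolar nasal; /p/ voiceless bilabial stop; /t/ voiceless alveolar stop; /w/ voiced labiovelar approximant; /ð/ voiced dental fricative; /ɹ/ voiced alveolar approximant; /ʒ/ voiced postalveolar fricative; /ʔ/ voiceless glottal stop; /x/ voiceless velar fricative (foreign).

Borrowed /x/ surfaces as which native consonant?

/ʒ/ is closest: same manner (fricative), place distance 2 (velar→postalveolar), voicing differs (+1); total 3. Next closest is /k/ at distance 4.

ʒ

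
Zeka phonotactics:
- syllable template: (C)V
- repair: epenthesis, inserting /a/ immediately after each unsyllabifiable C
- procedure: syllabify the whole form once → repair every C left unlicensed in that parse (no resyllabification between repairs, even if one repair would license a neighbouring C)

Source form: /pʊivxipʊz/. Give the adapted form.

The consonants /v/, /z/ cannot be parsed into a legal (C)V syllable (no codas are permitted; onsets are limited to one consonant).
Each unlicensed consonant becomes the onset of a new syllable: /v/ → /va/, /z/ → /za/.

pʊivaxipʊza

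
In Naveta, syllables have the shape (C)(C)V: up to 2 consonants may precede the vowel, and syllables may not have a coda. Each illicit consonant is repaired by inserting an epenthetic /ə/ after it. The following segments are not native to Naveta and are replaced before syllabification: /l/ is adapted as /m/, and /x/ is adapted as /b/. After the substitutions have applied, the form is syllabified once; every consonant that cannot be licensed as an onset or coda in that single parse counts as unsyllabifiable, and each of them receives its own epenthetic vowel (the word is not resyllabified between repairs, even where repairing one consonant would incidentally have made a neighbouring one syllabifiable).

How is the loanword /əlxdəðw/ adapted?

əməbdəðəwə

Substitution: /l/ → /m/, /x/ → /b/, giving /əmbdəðw/.
Under (C)(C)V, the unsyllabifiable consonants are /m/, /ð/, /w/ (no codas are permitted; onsets may contain at most 2 consonants).
Inserting the epenthetic vowel yields /m/ → /mə/, /ð/ → /ðə/, /w/ → /wə/.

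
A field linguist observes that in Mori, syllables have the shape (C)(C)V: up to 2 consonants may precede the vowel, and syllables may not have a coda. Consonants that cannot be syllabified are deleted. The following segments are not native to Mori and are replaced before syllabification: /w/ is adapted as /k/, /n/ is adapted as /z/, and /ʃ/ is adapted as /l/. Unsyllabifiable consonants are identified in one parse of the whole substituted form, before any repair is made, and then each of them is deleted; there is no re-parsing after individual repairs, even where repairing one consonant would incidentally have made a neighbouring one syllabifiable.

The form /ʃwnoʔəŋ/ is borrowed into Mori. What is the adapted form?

Substitution: /ʃ/ → /l/, /w/ → /k/, /n/ → /z/, giving /lkzoʔəŋ/.
Syllabifying with onset maximization leaves /l/, /ŋ/ stranded (no codas are permitted; onsets may contain at most 2 consonants).
Deletion applies to /l/, /ŋ/.

kzoʔə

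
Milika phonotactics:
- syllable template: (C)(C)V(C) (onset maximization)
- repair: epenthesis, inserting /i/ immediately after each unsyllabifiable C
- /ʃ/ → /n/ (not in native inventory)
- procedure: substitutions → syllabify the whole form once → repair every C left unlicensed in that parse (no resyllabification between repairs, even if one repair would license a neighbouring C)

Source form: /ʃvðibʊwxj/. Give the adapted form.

nivðibʊwxiji

Substitution: /ʃ/ → /n/, giving /nvðibʊwxj/.
Under (C)(C)V(C), the unsyllabifiable consonants are /n/, /x/, /j/ (at most one coda consonant is licensed; onsets may contain at most 2 consonants).
Each unlicensed consonant becomes the onset of a new syllable: /n/ → /ni/, /x/ → /xi/, /j/ → /ji/.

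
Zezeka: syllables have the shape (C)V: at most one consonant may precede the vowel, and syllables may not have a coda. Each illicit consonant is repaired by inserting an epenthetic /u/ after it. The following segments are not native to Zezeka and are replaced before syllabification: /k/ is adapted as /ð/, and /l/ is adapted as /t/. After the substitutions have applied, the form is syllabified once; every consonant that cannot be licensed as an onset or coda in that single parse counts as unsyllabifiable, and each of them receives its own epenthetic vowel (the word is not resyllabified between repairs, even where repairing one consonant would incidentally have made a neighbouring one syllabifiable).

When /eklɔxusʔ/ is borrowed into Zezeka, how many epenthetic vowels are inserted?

3

After substitution the input is /eðtɔxusʔ/.
The unsyllabifiable consonants are /ð/, /s/, /ʔ/; each receives one epenthetic vowel.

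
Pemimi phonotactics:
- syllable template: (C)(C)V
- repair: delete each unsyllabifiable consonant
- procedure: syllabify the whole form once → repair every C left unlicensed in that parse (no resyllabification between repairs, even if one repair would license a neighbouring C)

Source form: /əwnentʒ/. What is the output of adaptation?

əwne

Syllabifying with onset maximization leaves /n/, /t/, /ʒ/ stranded (no codas are permitted; onsets may contain at most 2 consonants).
Each unlicensed consonant is deleted: /n/, /t/, /ʒ/.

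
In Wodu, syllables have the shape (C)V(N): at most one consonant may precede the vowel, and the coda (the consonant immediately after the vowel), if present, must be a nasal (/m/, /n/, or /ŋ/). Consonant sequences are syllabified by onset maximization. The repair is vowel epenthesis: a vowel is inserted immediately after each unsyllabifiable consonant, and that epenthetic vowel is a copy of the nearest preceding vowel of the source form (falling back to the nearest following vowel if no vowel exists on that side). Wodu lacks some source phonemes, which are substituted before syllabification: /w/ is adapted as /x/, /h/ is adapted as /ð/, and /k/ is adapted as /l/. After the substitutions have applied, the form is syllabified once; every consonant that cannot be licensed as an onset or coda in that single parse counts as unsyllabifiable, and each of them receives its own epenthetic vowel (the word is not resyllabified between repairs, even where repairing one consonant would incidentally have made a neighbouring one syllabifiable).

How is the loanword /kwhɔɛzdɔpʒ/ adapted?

Substitution: /k/ → /l/, /w/ → /x/, /h/ → /ð/, giving /lxðɔɛzdɔpʒ/.
The consonants /l/, /x/, /z/, /p/, /ʒ/ cannot be parsed into a legal (C)V(N) syllable (only a nasal (/m/, /n/, or /ŋ/) is licensed in coda position; onsets are limited to one consonant).
Each unlicensed consonant becomes the onset of a new syllable: /l/ → /lɔ/, /x/ → /xɔ/, /z/ → /zɛ/, /p/ → /pɔ/, /ʒ/ → /ʒɔ/.

lɔxɔðɔɛzɛdɔpɔʒɔ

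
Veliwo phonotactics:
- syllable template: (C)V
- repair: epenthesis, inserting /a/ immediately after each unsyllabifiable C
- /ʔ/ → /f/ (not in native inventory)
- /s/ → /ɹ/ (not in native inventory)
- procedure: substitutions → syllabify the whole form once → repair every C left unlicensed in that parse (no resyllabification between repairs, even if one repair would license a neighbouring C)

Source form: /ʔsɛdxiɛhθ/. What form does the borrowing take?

faɹɛdaxiɛhaθa

Substitution: /ʔ/ → /f/, /s/ → /ɹ/, giving /fɹɛdxiɛhθ/.
Syllabifying with onset maximization leaves /f/, /d/, /h/, /θ/ stranded (no codas are permitted; onsets are limited to one consonant).
Inserting the epenthetic vowel yields /f/ → /fa/, /d/ → /da/, /h/ → /ha/, /θ/ → /θa/.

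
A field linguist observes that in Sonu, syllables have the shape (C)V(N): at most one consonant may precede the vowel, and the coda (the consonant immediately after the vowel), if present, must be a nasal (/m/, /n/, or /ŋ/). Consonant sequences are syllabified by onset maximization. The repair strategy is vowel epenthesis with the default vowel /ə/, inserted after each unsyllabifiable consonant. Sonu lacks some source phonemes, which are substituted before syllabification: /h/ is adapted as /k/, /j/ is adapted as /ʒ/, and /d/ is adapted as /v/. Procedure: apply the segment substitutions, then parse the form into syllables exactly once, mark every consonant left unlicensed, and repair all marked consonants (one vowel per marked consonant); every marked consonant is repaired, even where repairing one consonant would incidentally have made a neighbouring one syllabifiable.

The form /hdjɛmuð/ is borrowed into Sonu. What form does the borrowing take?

Substitution: /h/ → /k/, /d/ → /v/, /j/ → /ʒ/, giving /kvʒɛmuð/.
Syllabifying with onset maximization leaves /k/, /v/, /ð/ stranded (only a nasal (/m/, /n/, or /ŋ/) is licensed in coda position; onsets are limited to one consonant).
Each unlicensed consonant becomes the onset of a new syllable: /k/ → /kə/, /v/ → /və/, /ð/ → /ðə/.

kəvəʒɛmuðə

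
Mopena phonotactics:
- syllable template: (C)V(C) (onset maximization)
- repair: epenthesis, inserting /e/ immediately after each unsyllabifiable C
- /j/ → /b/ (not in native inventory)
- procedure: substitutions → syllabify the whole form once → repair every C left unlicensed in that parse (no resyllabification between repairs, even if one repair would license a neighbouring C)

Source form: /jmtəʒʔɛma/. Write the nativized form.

Substitution: /j/ → /b/, giving /bmtəʒʔɛma/.
Syllabifying with onset maximization leaves /b/, /m/ stranded (at most one coda consonant is licensed; onsets are limited to one consonant).
Inserting the epenthetic vowel yields /b/ → /be/, /m/ → /me/.

bemetəʒʔɛma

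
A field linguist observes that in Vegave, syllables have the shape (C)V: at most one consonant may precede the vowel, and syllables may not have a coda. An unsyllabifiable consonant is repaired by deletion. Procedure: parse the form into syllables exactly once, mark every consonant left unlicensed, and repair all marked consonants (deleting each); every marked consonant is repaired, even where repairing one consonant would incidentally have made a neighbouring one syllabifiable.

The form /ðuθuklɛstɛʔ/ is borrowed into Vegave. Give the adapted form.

ðuθulɛtɛ

Syllabifying with onset maximization leaves /k/, /s/, /ʔ/ stranded (no codas are permitted; onsets are limited to one consonant).
Deletion applies to /k/, /s/, /ʔ/.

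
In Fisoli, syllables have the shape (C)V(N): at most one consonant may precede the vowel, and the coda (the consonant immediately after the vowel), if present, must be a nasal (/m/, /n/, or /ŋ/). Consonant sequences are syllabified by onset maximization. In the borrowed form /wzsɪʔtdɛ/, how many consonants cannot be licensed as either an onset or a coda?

4

Syllabifying with onset maximization leaves /w/, /z/, /ʔ/, /t/ stranded (only a nasal (/m/, /n/, or /ŋ/) is licensed in coda position; onsets are limited to one consonant).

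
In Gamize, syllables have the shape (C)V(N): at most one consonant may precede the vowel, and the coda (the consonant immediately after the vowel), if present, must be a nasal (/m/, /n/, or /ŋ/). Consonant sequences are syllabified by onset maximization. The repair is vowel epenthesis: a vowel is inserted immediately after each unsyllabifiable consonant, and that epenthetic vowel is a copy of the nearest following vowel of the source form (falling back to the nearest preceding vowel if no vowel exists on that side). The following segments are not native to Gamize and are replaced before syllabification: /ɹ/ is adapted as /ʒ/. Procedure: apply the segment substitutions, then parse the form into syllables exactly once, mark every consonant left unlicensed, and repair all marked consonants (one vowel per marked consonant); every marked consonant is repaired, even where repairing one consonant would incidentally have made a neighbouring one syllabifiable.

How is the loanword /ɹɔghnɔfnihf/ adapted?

ʒɔgɔhɔnɔfinihifi

Substitution: /ɹ/ → /ʒ/, giving /ʒɔghnɔfnihf/.
The consonants /g/, /h/, /f/, /h/, /f/ cannot be parsed into a legal (C)V(N) syllable (only a nasal (/m/, /n/, or /ŋ/) is licensed in coda position; onsets are limited to one consonant).
Each unlicensed consonant becomes the onset of a new syllable: /g/ → /gɔ/, /h/ → /hɔ/, /f/ → /fi/, /h/ → /hi/, /f/ → /fi/.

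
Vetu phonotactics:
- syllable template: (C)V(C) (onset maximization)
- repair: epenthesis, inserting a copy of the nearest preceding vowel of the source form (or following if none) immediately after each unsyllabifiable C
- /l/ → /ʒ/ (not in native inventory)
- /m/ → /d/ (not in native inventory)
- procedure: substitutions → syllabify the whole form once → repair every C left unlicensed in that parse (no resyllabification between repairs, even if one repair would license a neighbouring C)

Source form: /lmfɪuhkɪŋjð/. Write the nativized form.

ʒɪdɪfɪuhkɪŋjɪðɪ

Substitution: /l/ → /ʒ/, /m/ → /d/, giving /ʒdfɪuhkɪŋjð/.
Under (C)V(C), the unsyllabifiable consonants are /ʒ/, /d/, /j/, /ð/ (at most one coda consonant is licensed; onsets are limited to one consonant).
Epenthesis after each stranded consonant: /ʒ/ → /ʒɪ/, /d/ → /dɪ/, /j/ → /jɪ/, /ð/ → /ðɪ/.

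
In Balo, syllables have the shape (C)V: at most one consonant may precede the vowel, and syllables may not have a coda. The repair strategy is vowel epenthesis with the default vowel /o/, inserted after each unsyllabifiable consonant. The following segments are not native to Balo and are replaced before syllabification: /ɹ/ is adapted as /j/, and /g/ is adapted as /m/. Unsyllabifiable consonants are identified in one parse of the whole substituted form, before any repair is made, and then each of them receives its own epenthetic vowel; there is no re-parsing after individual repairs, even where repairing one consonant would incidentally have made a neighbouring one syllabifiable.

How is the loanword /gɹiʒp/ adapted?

mojiʒopo

Substitution: /g/ → /m/, /ɹ/ → /j/, giving /mjiʒp/.
Under (C)V, the unsyllabifiable consonants are /m/, /ʒ/, /p/ (no codas are permitted; onsets are limited to one consonant).
Inserting the epenthetic vowel yields /m/ → /mo/, /ʒ/ → /ʒo/, /p/ → /po/.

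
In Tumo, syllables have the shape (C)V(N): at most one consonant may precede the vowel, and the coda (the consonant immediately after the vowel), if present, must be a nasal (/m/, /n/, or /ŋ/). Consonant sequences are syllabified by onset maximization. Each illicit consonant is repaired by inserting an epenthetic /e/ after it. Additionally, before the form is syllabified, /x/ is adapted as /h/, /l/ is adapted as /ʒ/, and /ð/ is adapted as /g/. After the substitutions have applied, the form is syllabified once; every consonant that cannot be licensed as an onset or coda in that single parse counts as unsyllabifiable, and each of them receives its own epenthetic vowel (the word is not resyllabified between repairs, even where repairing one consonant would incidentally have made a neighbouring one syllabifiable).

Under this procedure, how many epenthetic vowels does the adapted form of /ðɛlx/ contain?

2

After substitution the input is /gɛʒh/.
The unsyllabifiable consonants are /ʒ/, /h/; each receives one epenthetic vowel.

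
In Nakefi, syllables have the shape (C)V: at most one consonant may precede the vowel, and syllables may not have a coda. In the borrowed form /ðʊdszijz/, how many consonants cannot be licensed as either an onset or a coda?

The consonants /d/, /s/, /j/, /z/ cannot be parsed into a legal (C)V syllable (no codas are permitted; onsets are limited to one consonant).

4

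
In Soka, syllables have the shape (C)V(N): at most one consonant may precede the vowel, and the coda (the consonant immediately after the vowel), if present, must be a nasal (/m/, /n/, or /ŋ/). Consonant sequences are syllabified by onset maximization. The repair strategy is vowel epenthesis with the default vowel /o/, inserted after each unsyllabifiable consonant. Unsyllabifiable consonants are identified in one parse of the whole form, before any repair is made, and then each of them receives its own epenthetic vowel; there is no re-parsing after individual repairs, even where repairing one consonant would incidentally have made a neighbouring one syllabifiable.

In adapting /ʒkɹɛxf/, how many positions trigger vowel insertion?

4

The unsyllabifiable consonants are /ʒ/, /k/, /x/, /f/; each receives one epenthetic vowel.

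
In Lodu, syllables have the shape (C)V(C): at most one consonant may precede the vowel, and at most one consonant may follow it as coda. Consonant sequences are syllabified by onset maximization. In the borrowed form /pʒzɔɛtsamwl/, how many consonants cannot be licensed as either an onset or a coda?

4

The consonants /p/, /ʒ/, /w/, /l/ cannot be parsed into a legal (C)V(C) syllable (at most one coda consonant is licensed; onsets are limited to one consonant).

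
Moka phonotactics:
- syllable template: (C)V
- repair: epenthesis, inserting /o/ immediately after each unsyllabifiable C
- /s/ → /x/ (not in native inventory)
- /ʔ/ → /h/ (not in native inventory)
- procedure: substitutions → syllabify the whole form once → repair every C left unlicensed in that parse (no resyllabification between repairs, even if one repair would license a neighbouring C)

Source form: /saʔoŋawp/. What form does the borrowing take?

Substitution: /s/ → /x/, /ʔ/ → /h/, giving /xahoŋawp/.
The consonants /w/, /p/ cannot be parsed into a legal (C)V syllable (no codas are permitted; onsets are limited to one consonant).
Each unlicensed consonant becomes the onset of a new syllable: /w/ → /wo/, /p/ → /po/.

xahoŋawopo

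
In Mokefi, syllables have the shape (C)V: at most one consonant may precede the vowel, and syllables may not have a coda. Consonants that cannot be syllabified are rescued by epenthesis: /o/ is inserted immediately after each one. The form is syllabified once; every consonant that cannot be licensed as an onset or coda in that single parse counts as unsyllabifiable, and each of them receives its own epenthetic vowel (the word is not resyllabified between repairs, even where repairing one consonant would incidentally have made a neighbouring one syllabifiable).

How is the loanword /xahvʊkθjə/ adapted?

The consonants /h/, /k/, /θ/ cannot be parsed into a legal (C)V syllable (no codas are permitted; onsets are limited to one consonant).
Epenthesis after each stranded consonant: /h/ → /ho/, /k/ → /ko/, /θ/ → /θo/.

xahovʊkoθojə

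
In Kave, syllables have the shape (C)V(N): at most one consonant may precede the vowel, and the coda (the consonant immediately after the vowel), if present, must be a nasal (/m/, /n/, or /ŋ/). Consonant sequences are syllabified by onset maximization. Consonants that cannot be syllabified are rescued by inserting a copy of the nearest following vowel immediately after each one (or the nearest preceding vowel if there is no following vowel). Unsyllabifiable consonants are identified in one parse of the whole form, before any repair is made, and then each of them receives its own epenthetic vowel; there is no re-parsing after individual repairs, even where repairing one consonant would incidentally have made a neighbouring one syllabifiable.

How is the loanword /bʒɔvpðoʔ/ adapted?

Syllabifying with onset maximization leaves /b/, /v/, /p/, /ʔ/ stranded (only a nasal (/m/, /n/, or /ŋ/) is licensed in coda position; onsets are limited to one consonant).
Inserting the epenthetic vowel yields /b/ → /bɔ/, /v/ → /vo/, /p/ → /po/, /ʔ/ → /ʔo/.

bɔʒɔvopoðoʔo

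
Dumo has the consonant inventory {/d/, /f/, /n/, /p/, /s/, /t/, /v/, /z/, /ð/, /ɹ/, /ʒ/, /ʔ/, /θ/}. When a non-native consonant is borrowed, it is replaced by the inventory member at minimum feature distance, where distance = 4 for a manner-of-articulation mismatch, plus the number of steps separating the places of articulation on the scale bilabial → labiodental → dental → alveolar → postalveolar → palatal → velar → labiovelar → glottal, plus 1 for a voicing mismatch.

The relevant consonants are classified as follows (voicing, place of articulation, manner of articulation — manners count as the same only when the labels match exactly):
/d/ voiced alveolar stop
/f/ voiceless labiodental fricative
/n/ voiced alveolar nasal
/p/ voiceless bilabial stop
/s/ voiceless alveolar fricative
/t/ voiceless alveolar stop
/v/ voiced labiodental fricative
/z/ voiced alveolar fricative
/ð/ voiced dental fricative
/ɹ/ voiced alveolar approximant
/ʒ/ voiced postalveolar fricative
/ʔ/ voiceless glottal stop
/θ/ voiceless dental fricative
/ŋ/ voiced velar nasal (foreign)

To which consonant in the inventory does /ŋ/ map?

n

/n/ is closest: same manner (nasal), place distance 3 (velar→alveolar), same voicing; total 3. Next closest is /ʒ/ at distance 6.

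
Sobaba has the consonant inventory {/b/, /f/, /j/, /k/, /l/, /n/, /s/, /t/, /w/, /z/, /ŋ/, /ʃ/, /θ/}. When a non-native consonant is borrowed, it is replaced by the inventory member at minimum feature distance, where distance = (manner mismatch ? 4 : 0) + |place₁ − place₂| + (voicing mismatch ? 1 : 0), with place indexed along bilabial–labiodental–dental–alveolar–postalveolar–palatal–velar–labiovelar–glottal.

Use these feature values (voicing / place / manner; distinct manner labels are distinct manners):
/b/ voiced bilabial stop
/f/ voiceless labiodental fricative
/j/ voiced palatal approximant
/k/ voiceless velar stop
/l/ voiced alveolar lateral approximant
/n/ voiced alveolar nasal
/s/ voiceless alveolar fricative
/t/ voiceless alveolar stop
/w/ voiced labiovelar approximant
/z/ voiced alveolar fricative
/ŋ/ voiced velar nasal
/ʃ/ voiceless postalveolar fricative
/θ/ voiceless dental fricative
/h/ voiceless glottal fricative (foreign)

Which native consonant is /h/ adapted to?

ʃ

/ʃ/ is closest: same manner (fricative), place distance 4 (glottal→postalveolar), same voicing; total 4. Next closest is /s/ at distance 5.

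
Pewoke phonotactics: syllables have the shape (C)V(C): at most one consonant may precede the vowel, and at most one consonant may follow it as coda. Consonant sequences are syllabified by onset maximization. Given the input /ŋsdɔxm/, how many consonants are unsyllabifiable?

3

The consonants /ŋ/, /s/, /m/ cannot be parsed into a legal (C)V(C) syllable (at most one coda consonant is licensed; onsets are limited to one consonant).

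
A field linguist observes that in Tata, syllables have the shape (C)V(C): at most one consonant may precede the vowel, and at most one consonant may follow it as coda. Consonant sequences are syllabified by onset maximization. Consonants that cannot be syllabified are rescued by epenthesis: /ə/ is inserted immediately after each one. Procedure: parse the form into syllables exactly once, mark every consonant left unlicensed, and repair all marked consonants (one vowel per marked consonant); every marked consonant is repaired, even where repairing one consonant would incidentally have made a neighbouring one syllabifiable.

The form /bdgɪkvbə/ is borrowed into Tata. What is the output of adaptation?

Syllabifying with onset maximization leaves /b/, /d/, /v/ stranded (at most one coda consonant is licensed; onsets are limited to one consonant).
Inserting the epenthetic vowel yields /b/ → /bə/, /d/ → /də/, /v/ → /və/.

bədəgɪkvəbə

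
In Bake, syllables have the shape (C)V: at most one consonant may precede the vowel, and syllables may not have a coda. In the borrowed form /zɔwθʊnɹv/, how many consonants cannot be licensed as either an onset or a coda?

4

Under (C)V, the unsyllabifiable consonants are /w/, /n/, /ɹ/, /v/ (no codas are permitted; onsets are limited to one consonant).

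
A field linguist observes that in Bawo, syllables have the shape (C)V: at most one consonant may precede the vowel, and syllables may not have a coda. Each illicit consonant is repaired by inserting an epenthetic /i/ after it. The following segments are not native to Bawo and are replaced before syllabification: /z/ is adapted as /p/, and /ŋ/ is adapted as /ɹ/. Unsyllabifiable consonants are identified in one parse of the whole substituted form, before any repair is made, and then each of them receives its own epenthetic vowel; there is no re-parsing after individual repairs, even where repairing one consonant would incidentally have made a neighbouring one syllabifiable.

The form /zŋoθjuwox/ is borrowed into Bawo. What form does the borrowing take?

piɹoθijuwoxi

Substitution: /z/ → /p/, /ŋ/ → /ɹ/, giving /pɹoθjuwox/.
The consonants /p/, /θ/, /x/ cannot be parsed into a legal (C)V syllable (no codas are permitted; onsets are limited to one consonant).
Epenthesis after each stranded consonant: /p/ → /pi/, /θ/ → /θi/, /x/ → /xi/.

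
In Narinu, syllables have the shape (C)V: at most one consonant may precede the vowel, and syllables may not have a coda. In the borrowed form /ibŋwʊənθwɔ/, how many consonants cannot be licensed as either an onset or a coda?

4

The consonants /b/, /ŋ/, /n/, /θ/ cannot be parsed into a legal (C)V syllable (no codas are permitted; onsets are limited to one consonant).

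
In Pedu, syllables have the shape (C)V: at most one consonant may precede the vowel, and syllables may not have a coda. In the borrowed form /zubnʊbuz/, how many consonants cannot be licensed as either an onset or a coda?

2

The consonants /b/, /z/ cannot be parsed into a legal (C)V syllable (no codas are permitted; onsets are limited to one consonant).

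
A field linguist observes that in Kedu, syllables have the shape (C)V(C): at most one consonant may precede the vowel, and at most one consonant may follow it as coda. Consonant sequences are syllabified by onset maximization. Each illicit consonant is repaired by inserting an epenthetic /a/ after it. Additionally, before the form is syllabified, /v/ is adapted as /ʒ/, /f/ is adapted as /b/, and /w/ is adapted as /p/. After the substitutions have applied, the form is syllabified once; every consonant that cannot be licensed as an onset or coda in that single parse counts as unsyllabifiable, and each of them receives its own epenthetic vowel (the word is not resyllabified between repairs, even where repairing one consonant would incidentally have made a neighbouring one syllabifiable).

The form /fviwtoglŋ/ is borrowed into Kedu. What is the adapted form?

baʒiptoglaŋa

Substitution: /f/ → /b/, /v/ → /ʒ/, /w/ → /p/, giving /bʒiptoglŋ/.
Syllabifying with onset maximization leaves /b/, /l/, /ŋ/ stranded (at most one coda consonant is licensed; onsets are limited to one consonant).
Inserting the epenthetic vowel yields /b/ → /ba/, /l/ → /la/, /ŋ/ → /ŋa/.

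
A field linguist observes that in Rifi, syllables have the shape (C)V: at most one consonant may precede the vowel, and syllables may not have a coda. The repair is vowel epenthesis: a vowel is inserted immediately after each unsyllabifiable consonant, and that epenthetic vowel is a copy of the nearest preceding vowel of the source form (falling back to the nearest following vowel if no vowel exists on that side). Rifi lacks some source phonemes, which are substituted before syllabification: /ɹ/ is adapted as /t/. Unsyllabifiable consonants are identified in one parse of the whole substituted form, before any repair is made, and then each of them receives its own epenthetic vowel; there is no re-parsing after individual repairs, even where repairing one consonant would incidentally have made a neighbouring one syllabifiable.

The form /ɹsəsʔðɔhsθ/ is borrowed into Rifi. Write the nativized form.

Substitution: /ɹ/ → /t/, giving /tsəsʔðɔhsθ/.
Under (C)V, the unsyllabifiable consonants are /t/, /s/, /ʔ/, /h/, /s/, /θ/ (no codas are permitted; onsets are limited to one consonant).
Inserting the epenthetic vowel yields /t/ → /tə/, /s/ → /sə/, /ʔ/ → /ʔə/, /h/ → /hɔ/, /s/ → /sɔ/, /θ/ → /θɔ/.

təsəsəʔəðɔhɔsɔθɔ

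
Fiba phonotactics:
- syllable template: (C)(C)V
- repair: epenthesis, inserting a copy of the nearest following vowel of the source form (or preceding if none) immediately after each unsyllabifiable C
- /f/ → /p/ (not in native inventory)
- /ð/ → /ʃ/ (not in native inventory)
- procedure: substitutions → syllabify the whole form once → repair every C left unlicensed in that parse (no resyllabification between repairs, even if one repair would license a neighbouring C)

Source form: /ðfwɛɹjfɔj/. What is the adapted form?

Substitution: /ð/ → /ʃ/, /f/ → /p/, giving /ʃpwɛɹjpɔj/.
Syllabifying with onset maximization leaves /ʃ/, /ɹ/, /j/ stranded (no codas are permitted; onsets may contain at most 2 consonants).
Each unlicensed consonant becomes the onset of a new syllable: /ʃ/ → /ʃɛ/, /ɹ/ → /ɹɔ/, /j/ → /jɔ/.

ʃɛpwɛɹɔjpɔjɔ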